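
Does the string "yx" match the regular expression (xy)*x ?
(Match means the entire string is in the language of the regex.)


|string| = 2; first = 'y'; last = 'x'

No, "yx" does not match (xy)*x


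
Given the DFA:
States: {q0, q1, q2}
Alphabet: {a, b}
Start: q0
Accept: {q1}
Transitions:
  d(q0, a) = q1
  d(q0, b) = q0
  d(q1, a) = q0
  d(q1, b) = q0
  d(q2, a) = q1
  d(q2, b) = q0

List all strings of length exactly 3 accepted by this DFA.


All strings of length 3: 8 total
Accepted: 3

"aaa", "aba", "bba"


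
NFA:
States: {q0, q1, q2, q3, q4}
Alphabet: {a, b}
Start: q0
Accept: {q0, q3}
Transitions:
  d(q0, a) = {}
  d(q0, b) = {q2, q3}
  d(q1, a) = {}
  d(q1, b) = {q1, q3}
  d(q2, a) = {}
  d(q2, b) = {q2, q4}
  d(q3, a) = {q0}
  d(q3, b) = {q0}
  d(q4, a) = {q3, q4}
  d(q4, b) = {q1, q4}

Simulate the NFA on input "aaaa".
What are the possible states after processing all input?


Start: {q0}
  --a--> {}
  --a--> {}
  --a--> {}
  --a--> {}

{} (empty set, no valid transitions)


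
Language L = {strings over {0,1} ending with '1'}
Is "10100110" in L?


last symbol = '0'

No, "10100110" is not in L


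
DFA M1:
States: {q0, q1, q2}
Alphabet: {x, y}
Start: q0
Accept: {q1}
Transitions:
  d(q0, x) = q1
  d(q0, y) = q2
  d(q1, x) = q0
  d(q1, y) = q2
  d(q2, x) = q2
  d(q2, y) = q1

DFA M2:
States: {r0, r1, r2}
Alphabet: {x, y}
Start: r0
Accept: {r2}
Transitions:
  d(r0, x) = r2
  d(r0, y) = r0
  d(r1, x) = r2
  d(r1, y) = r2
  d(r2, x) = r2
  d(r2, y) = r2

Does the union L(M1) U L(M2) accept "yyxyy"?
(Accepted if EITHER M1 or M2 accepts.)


M1: final=q1 accepted=True
M2: final=r2 accepted=True

Yes, union accepts


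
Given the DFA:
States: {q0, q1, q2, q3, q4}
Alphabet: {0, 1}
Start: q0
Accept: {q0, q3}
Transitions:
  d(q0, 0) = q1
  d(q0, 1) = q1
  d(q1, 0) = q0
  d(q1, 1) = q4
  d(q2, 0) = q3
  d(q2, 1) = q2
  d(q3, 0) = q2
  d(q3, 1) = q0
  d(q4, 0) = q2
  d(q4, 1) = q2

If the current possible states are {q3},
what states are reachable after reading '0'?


Apply transition on '0' from each current state:
  d(q3, 0) = q2

{q2}


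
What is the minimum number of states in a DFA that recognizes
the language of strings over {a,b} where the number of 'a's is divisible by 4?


States track (count of 'a') mod 4.
Need 4 states: one per remainder 0..3; accept = remainder 0.

4


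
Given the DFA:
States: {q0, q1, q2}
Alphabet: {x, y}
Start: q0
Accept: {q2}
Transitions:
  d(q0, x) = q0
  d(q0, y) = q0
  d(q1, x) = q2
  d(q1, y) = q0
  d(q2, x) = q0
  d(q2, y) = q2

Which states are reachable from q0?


BFS from q0:
  layer 0: {q0}

{q0}


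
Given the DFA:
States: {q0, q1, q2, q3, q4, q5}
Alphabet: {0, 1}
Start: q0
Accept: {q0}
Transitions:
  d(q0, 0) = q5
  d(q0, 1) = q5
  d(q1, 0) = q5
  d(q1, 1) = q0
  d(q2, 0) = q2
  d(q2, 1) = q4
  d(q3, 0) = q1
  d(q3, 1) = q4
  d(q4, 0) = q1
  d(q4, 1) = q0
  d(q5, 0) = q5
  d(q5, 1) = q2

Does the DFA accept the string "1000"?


Trace: q0 -> q5 -> q5 -> q5 -> q5
Final state: q5
Accept states: {q0}

No, rejected (final state q5 is not an accept state)


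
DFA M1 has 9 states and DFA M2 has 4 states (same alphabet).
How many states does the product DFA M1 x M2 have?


Product construction pairs every M1 state with every M2 state.
9 * 4 = 36

36


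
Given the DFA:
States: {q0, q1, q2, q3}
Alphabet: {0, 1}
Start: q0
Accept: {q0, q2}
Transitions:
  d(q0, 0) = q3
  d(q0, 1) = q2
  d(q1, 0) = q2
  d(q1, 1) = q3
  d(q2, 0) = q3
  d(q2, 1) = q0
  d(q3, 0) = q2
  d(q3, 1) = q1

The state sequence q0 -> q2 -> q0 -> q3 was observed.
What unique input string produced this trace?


Trace back each transition to find the symbol:
  q0 --[1]--> q2
  q2 --[1]--> q0
  q0 --[0]--> q3

"110"


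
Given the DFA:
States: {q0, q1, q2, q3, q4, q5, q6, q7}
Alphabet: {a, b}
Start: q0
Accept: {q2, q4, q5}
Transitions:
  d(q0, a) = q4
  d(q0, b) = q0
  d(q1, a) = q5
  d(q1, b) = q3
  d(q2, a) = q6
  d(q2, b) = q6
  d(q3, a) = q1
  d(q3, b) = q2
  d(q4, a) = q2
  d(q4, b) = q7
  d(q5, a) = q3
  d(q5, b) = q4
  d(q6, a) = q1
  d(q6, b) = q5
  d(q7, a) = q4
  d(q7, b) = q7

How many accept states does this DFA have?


Accept states listed: {q2, q4, q5}
Counting: q2(1) q4(2) q5(3)

3


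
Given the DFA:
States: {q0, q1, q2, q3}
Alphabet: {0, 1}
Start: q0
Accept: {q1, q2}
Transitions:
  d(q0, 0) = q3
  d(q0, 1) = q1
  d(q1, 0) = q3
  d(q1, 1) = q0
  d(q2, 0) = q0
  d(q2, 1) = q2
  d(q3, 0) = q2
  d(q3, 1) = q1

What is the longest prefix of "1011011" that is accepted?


Run the DFA, marking each prefix where the state is accepting:
  "" -> q0 [reject]
  "1" -> q1 [accept]
  "10" -> q3 [reject]
  "101" -> q1 [accept]
  "1011" -> q0 [reject]
  "10110" -> q3 [reject]
  "101101" -> q1 [accept]
  "1011011" -> q0 [reject]

"101101"


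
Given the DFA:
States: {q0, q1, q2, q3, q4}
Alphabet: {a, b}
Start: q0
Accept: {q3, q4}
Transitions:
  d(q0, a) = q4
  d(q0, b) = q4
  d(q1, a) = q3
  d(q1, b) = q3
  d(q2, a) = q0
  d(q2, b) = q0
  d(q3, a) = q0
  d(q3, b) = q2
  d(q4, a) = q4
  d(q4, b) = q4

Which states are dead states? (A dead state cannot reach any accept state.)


Forward reachability from each state:
  q0 -> reaches accept state q4 (live)
  q1 -> reaches accept state q3 (live)
  q2 -> reaches accept state q4 (live)
  q3 -> reaches accept state q3 (live)
  q4 -> reaches accept state q4 (live)

None (all states can reach an accept state)


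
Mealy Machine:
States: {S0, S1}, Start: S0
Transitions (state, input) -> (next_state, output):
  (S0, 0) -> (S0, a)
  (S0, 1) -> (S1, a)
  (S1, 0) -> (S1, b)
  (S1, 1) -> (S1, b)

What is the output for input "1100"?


Step-by-step:
  (S0, 1) -> (S1, a)
  (S1, 1) -> (S1, b)
  (S1, 0) -> (S1, b)
  (S1, 0) -> (S1, b)

"abbb"


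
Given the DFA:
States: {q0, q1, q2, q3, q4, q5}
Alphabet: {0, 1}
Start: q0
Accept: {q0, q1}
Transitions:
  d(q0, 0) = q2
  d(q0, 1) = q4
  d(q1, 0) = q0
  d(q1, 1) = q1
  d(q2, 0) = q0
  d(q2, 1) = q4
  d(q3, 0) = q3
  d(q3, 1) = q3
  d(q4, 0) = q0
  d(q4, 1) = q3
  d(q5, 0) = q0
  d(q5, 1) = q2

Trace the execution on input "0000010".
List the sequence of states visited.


Input: 0000010
d(q0, 0) = q2
d(q2, 0) = q0
d(q0, 0) = q2
d(q2, 0) = q0
d(q0, 0) = q2
d(q2, 1) = q4
d(q4, 0) = q0


q0 -> q2 -> q0 -> q2 -> q0 -> q2 -> q4 -> q0


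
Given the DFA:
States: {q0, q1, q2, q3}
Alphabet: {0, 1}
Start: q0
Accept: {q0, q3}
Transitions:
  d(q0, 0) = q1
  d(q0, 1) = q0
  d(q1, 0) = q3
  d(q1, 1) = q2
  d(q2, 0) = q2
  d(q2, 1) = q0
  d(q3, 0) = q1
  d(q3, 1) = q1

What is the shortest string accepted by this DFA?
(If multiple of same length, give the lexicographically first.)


BFS by string length (lex-first path to each state shown):
  len 0: q0<-""
Found accept state at length 0.

"" (empty string)


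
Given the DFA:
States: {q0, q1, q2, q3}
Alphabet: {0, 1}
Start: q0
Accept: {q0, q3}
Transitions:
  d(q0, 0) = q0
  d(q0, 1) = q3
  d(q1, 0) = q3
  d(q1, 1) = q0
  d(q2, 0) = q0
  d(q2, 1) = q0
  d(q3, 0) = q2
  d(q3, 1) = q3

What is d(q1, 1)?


Looking up transition d(q1, 1)

q0


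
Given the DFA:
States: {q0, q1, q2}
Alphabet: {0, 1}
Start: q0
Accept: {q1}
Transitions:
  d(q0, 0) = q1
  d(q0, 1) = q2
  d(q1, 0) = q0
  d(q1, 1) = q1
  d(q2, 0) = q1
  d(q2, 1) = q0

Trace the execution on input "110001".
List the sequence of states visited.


Input: 110001
d(q0, 1) = q2
d(q2, 1) = q0
d(q0, 0) = q1
d(q1, 0) = q0
d(q0, 0) = q1
d(q1, 1) = q1


q0 -> q2 -> q0 -> q1 -> q0 -> q1 -> q1


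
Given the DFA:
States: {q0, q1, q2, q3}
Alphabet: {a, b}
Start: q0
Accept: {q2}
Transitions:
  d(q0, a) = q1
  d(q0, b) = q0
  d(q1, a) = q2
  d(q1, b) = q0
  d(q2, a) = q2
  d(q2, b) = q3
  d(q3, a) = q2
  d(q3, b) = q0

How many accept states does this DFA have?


Accept states listed: {q2}
Counting: q2(1)

1


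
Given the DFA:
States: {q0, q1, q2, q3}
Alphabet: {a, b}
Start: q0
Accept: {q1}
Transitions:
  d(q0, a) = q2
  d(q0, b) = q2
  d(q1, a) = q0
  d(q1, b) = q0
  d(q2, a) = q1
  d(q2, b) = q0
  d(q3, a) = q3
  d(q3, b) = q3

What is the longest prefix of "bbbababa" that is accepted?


Run the DFA, marking each prefix where the state is accepting:
  "" -> q0 [reject]
  "b" -> q2 [reject]
  "bb" -> q0 [reject]
  "bbb" -> q2 [reject]
  "bbba" -> q1 [accept]
  "bbbab" -> q0 [reject]
  "bbbaba" -> q2 [reject]
  "bbbabab" -> q0 [reject]
  "bbbababa" -> q2 [reject]

"bbba"


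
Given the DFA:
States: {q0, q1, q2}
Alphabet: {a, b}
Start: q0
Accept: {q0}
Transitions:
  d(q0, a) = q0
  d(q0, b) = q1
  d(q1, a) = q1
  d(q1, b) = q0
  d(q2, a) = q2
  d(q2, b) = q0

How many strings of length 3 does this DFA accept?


Enumerating all length-3 strings:
  "aaa" -> q0 [accept]
  "aab" -> q1 [reject]
  "aba" -> q1 [reject]
  "abb" -> q0 [accept]
  "baa" -> q1 [reject]
  "bab" -> q0 [accept]
  "bba" -> q0 [accept]
  "bbb" -> q1 [reject]

4 out of 8


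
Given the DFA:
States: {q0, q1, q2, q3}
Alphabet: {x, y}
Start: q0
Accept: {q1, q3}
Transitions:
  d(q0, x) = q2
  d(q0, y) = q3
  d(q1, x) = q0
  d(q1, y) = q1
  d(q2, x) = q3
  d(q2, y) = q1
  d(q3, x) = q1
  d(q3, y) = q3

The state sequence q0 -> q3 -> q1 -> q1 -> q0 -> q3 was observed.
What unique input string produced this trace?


Trace back each transition to find the symbol:
  q0 --[y]--> q3
  q3 --[x]--> q1
  q1 --[y]--> q1
  q1 --[x]--> q0
  q0 --[y]--> q3

"yxyxy"


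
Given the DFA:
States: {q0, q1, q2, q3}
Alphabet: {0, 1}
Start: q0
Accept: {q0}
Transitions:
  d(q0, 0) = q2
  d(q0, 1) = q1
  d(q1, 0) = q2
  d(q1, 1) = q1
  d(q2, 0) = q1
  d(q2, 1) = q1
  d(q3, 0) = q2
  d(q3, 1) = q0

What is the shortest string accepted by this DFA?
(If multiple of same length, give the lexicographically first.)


BFS by string length (lex-first path to each state shown):
  len 0: q0<-""
Found accept state at length 0.

"" (empty string)


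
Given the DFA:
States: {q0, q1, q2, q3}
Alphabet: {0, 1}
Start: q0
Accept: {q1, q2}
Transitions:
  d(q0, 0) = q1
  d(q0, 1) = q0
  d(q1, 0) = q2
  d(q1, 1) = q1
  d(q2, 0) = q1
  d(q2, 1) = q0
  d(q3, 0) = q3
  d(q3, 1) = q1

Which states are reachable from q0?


BFS from q0:
  layer 0: {q0}
  layer 1: {q1}
  layer 2: {q2}

{q0, q1, q2}


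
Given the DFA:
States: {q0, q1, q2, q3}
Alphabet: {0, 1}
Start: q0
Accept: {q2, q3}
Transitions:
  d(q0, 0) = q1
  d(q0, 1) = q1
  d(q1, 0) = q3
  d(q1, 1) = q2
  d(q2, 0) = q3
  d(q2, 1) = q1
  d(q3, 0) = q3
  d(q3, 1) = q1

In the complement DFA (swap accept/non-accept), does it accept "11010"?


Trace: q0 -> q1 -> q2 -> q3 -> q1 -> q3
Final: q3
Original accept: {q2, q3}
Complement: q3 is in original accept

No, complement rejects (original accepts)


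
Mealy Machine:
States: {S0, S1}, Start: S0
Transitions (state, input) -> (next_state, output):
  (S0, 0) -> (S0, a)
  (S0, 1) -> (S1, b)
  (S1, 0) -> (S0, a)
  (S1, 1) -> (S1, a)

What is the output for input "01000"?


Step-by-step:
  (S0, 0) -> (S0, a)
  (S0, 1) -> (S1, b)
  (S1, 0) -> (S0, a)
  (S0, 0) -> (S0, a)
  (S0, 0) -> (S0, a)

"abaaa"


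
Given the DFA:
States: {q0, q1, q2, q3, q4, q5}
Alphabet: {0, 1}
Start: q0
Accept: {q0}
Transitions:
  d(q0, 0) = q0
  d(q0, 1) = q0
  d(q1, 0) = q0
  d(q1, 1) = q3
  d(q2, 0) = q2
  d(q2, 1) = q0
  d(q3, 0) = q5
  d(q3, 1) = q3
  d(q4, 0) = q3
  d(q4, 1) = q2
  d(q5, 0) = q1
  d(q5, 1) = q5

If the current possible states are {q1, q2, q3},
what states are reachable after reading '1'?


Apply transition on '1' from each current state:
  d(q1, 1) = q3
  d(q2, 1) = q0
  d(q3, 1) = q3

{q0, q3}


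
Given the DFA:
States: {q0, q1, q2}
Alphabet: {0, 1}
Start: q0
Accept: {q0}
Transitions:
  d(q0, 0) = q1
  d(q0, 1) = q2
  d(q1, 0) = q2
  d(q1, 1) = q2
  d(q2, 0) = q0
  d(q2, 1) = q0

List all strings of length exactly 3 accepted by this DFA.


All strings of length 3: 8 total
Accepted: 4

"000", "001", "010", "011"


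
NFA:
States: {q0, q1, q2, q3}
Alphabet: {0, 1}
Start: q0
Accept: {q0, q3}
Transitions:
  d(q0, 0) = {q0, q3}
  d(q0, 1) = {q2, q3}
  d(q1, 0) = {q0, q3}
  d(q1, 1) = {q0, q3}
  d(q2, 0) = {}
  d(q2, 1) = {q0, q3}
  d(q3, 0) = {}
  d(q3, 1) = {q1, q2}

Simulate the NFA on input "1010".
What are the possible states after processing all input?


Start: {q0}
  --1--> {q2, q3}
  --0--> {}
  --1--> {}
  --0--> {}

{} (empty set, no valid transitions)


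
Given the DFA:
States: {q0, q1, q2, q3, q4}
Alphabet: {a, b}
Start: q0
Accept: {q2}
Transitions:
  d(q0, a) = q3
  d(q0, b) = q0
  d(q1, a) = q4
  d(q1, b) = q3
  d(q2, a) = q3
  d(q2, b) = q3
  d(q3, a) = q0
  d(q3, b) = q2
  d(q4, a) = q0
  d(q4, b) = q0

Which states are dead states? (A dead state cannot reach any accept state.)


Forward reachability from each state:
  q0 -> reaches accept state q2 (live)
  q1 -> reaches accept state q2 (live)
  q2 -> reaches accept state q2 (live)
  q3 -> reaches accept state q2 (live)
  q4 -> reaches accept state q2 (live)

None (all states can reach an accept state)


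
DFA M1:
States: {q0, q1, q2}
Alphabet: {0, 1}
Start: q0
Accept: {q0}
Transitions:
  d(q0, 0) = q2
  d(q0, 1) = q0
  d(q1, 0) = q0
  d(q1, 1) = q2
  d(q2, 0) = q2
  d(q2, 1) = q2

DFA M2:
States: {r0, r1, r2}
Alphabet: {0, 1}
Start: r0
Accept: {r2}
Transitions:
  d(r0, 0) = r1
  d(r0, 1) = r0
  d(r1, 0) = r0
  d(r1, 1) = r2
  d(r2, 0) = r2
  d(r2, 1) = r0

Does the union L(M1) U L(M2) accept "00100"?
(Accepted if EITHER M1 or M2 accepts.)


M1: final=q2 accepted=False
M2: final=r0 accepted=False

No, union rejects (neither accepts)


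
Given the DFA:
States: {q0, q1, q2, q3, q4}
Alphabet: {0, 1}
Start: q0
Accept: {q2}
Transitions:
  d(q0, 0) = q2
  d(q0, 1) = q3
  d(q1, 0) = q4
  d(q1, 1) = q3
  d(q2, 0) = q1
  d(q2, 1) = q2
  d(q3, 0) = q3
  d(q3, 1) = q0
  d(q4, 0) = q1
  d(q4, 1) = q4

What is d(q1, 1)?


Looking up transition d(q1, 1)

q3


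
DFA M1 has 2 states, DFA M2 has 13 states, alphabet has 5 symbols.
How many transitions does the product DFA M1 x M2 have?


Product DFA has 2 * 13 = 26 states.
Each has 5 transitions: 26 * 5 = 130

130


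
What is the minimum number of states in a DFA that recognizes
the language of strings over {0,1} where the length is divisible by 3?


States track (length) mod 3.
Need 3 states: one per remainder 0..2; accept = remainder 0.

3


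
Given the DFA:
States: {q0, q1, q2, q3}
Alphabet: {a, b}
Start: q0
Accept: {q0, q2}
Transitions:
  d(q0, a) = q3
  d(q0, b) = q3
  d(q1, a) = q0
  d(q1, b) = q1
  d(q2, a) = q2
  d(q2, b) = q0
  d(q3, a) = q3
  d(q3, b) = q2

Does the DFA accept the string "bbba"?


Trace: q0 -> q3 -> q2 -> q0 -> q3
Final state: q3
Accept states: {q0, q2}

No, rejected (final state q3 is not an accept state)


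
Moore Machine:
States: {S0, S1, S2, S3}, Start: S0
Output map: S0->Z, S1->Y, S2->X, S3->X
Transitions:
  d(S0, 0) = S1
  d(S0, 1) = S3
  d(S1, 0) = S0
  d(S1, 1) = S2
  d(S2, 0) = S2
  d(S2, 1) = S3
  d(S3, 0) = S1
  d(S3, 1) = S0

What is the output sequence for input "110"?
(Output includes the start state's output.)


Start: S0 (output Z)
  --1--> S3 (output X)
  --1--> S0 (output Z)
  --0--> S1 (output Y)

"ZXZY"


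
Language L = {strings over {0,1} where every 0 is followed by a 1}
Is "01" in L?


'00' present: False; ends with '0': False

Yes, "01" is in L


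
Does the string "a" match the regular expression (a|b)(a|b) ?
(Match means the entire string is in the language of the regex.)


|string| = 1; first = 'a'; last = 'a'

No, "a" does not match (a|b)(a|b)


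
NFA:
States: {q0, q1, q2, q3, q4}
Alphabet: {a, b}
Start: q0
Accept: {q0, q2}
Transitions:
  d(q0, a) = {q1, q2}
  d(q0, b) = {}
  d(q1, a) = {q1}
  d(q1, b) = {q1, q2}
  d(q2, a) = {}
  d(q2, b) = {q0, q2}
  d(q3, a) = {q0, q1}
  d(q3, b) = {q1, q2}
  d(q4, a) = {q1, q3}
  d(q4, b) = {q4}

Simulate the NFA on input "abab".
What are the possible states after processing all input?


Start: {q0}
  --a--> {q1, q2}
  --b--> {q0, q1, q2}
  --a--> {q1, q2}
  --b--> {q0, q1, q2}

{q0, q1, q2}


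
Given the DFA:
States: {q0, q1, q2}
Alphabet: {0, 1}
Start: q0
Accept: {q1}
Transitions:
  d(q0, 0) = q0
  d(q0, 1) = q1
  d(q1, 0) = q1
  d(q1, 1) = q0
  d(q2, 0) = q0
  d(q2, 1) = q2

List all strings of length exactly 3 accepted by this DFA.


All strings of length 3: 8 total
Accepted: 4

"001", "010", "100", "111"


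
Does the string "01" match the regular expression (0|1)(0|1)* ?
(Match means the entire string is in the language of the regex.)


|string| = 2; first = '0'; last = '1'

Yes, "01" matches (0|1)(0|1)*


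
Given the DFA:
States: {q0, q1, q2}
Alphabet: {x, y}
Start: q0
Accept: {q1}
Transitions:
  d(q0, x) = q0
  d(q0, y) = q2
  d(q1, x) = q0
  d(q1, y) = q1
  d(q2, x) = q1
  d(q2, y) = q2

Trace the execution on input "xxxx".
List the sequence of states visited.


Input: xxxx
d(q0, x) = q0
d(q0, x) = q0
d(q0, x) = q0
d(q0, x) = q0


q0 -> q0 -> q0 -> q0 -> q0


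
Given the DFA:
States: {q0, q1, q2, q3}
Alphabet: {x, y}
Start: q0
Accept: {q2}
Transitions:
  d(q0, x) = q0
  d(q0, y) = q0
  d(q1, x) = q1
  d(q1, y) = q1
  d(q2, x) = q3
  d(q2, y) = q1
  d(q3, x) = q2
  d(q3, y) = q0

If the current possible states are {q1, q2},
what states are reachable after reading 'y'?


Apply transition on 'y' from each current state:
  d(q1, y) = q1
  d(q2, y) = q1

{q1}


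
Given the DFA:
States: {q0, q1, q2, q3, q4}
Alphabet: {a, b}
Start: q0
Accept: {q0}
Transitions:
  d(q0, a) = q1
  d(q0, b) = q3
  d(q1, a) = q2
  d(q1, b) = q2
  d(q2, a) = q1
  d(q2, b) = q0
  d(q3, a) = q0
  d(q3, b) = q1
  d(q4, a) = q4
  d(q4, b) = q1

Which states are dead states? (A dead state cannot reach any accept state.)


Forward reachability from each state:
  q0 -> reaches accept state q0 (live)
  q1 -> reaches accept state q0 (live)
  q2 -> reaches accept state q0 (live)
  q3 -> reaches accept state q0 (live)
  q4 -> reaches accept state q0 (live)

None (all states can reach an accept state)


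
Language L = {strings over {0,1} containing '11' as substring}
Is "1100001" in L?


'11' occurs at index 0

Yes, "1100001" is in L


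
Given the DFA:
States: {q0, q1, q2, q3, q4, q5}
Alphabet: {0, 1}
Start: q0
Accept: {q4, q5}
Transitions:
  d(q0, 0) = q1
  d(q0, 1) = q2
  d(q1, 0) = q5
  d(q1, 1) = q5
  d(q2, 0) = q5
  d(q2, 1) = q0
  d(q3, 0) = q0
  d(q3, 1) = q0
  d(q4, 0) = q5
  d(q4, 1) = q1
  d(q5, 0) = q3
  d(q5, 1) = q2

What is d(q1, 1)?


Looking up transition d(q1, 1)

q5


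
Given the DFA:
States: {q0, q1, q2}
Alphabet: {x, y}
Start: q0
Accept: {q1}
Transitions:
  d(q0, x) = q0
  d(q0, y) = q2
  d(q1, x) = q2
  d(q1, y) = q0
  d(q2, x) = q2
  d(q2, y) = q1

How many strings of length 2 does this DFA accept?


Enumerating all length-2 strings:
  "xx" -> q0 [reject]
  "xy" -> q2 [reject]
  "yx" -> q2 [reject]
  "yy" -> q1 [accept]

1 out of 4


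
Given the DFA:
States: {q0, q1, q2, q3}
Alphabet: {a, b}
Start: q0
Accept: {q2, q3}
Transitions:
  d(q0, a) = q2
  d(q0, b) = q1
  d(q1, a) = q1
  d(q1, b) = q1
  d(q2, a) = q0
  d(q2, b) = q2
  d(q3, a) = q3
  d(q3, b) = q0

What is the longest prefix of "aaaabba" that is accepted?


Run the DFA, marking each prefix where the state is accepting:
  "" -> q0 [reject]
  "a" -> q2 [accept]
  "aa" -> q0 [reject]
  "aaa" -> q2 [accept]
  "aaaa" -> q0 [reject]
  "aaaab" -> q1 [reject]
  "aaaabb" -> q1 [reject]
  "aaaabba" -> q1 [reject]

"aaa"


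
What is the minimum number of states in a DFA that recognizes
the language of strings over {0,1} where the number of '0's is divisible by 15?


States track (count of '0') mod 15.
Need 15 states: one per remainder 0..14; accept = remainder 0.

15


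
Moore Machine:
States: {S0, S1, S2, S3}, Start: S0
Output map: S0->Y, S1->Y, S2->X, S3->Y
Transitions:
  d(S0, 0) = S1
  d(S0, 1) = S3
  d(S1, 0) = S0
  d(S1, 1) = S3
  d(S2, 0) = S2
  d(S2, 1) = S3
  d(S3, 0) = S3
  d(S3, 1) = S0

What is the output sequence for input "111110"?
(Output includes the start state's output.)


Start: S0 (output Y)
  --1--> S3 (output Y)
  --1--> S0 (output Y)
  --1--> S3 (output Y)
  --1--> S0 (output Y)
  --1--> S3 (output Y)
  --0--> S3 (output Y)

"YYYYYYY"


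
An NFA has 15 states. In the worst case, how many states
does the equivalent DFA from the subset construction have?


Subset construction: one DFA state per subset of NFA states.
2^15 = 32768

32768


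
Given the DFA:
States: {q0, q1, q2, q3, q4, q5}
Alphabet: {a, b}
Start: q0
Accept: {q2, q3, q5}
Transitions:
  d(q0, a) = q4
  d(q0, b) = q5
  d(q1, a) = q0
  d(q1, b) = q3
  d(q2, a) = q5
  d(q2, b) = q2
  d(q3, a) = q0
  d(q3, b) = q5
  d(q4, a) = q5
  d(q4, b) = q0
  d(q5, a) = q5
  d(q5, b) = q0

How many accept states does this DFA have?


Accept states listed: {q2, q3, q5}
Counting: q2(1) q3(2) q5(3)

3


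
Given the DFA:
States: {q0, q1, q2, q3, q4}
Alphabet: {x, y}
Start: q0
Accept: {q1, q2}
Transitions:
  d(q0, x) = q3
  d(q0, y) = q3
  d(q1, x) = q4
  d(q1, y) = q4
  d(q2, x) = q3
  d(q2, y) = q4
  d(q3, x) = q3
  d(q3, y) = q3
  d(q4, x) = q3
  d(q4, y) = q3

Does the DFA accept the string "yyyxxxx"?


Trace: q0 -> q3 -> q3 -> q3 -> q3 -> q3 -> q3 -> q3
Final state: q3
Accept states: {q1, q2}

No, rejected (final state q3 is not an accept state)


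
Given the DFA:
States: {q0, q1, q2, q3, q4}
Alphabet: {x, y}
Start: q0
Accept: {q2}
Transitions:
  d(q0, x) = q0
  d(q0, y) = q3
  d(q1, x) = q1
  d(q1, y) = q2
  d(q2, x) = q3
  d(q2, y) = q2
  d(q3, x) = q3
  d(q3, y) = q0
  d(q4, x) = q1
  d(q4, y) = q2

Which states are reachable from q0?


BFS from q0:
  layer 0: {q0}
  layer 1: {q3}

{q0, q3}


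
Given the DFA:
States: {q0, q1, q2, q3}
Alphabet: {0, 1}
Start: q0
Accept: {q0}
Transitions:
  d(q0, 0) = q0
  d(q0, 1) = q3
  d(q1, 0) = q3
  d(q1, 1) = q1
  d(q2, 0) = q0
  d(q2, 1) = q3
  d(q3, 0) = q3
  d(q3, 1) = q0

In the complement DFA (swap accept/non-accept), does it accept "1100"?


Trace: q0 -> q3 -> q0 -> q0 -> q0
Final: q0
Original accept: {q0}
Complement: q0 is in original accept

No, complement rejects (original accepts)


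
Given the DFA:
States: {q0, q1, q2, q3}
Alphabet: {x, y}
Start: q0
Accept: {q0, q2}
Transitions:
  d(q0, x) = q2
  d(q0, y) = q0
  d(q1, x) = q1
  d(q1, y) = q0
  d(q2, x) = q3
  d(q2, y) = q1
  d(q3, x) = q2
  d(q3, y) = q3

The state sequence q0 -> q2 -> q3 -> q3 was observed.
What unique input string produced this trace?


Trace back each transition to find the symbol:
  q0 --[x]--> q2
  q2 --[x]--> q3
  q3 --[y]--> q3

"xxy"


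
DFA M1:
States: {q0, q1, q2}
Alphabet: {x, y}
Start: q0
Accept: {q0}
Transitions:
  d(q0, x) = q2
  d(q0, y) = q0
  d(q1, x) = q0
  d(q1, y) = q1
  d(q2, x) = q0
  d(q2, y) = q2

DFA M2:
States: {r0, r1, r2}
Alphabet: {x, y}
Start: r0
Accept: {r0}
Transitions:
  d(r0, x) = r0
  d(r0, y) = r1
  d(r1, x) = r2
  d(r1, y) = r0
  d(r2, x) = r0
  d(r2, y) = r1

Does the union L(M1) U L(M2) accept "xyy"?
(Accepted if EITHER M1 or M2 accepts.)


M1: final=q2 accepted=False
M2: final=r0 accepted=True

Yes, union accepts


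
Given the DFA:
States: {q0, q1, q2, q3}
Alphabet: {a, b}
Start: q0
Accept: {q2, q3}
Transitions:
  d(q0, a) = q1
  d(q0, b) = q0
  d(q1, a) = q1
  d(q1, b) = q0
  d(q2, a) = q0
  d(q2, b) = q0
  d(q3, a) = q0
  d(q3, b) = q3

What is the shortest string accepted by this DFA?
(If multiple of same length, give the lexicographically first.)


BFS by string length (lex-first path to each state shown):
  len 0: q0<-""
  len 1: q0<-"b", q1<-"a"
  len 2: q0<-"ab", q1<-"aa"
  len 3: q0<-"aab", q1<-"aaa"
  len 4: q0<-"aaab", q1<-"aaaa"
  len 5: q0<-"aaaab", q1<-"aaaaa"
  len 6: q0<-"aaaaab", q1<-"aaaaaa"
  len 7: q0<-"aaaaaab", q1<-"aaaaaaa"
  len 8: q0<-"aaaaaaab", q1<-"aaaaaaaa"

No string accepted (empty language)


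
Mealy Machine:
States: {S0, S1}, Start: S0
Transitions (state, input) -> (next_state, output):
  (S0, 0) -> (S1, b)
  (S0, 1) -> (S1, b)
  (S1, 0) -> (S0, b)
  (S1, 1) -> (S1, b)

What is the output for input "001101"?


Step-by-step:
  (S0, 0) -> (S1, b)
  (S1, 0) -> (S0, b)
  (S0, 1) -> (S1, b)
  (S1, 1) -> (S1, b)
  (S1, 0) -> (S0, b)
  (S0, 1) -> (S1, b)

"bbbbbb"


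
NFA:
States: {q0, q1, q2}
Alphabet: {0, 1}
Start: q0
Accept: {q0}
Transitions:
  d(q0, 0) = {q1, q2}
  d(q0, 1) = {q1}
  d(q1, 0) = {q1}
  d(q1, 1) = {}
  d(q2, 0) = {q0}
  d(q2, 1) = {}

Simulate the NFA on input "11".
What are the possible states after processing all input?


Start: {q0}
  --1--> {q1}
  --1--> {}

{} (empty set, no valid transitions)


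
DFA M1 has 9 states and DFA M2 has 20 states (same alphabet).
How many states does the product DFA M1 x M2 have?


Product construction pairs every M1 state with every M2 state.
9 * 20 = 180

180


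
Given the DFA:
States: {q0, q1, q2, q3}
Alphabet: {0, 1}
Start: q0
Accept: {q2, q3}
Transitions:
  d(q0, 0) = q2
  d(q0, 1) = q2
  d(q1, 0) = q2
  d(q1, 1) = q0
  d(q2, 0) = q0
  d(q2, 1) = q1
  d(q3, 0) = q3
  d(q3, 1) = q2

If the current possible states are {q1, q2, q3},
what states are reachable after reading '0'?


Apply transition on '0' from each current state:
  d(q1, 0) = q2
  d(q2, 0) = q0
  d(q3, 0) = q3

{q0, q2, q3}


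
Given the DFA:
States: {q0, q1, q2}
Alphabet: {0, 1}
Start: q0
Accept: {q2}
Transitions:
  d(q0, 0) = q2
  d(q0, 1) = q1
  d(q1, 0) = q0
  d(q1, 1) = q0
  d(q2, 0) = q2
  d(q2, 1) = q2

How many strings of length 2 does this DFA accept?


Enumerating all length-2 strings:
  "00" -> q2 [accept]
  "01" -> q2 [accept]
  "10" -> q0 [reject]
  "11" -> q0 [reject]

2 out of 4


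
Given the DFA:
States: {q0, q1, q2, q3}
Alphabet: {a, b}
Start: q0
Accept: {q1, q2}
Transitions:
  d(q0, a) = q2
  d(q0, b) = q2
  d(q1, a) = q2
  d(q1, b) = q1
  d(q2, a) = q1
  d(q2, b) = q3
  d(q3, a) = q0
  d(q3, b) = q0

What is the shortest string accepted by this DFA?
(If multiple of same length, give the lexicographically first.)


BFS by string length (lex-first path to each state shown):
  len 0: q0<-""
  len 1: q2<-"a"
Found accept state at length 1.

"a"


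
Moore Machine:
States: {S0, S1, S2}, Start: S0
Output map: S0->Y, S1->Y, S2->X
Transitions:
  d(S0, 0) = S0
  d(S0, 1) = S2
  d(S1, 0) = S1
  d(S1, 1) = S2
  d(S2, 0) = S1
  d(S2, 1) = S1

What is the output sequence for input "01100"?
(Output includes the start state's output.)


Start: S0 (output Y)
  --0--> S0 (output Y)
  --1--> S2 (output X)
  --1--> S1 (output Y)
  --0--> S1 (output Y)
  --0--> S1 (output Y)

"YYXYYY"


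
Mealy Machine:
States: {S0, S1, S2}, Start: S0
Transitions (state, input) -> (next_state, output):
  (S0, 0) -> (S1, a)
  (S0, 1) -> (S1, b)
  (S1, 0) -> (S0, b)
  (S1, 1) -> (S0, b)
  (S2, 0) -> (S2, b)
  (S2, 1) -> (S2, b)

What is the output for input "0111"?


Step-by-step:
  (S0, 0) -> (S1, a)
  (S1, 1) -> (S0, b)
  (S0, 1) -> (S1, b)
  (S1, 1) -> (S0, b)

"abbb"


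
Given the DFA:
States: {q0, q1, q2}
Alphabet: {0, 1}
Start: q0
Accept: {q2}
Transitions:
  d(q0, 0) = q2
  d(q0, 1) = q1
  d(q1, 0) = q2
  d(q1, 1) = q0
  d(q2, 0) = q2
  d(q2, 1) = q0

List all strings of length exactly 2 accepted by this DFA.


All strings of length 2: 4 total
Accepted: 2

"00", "10"


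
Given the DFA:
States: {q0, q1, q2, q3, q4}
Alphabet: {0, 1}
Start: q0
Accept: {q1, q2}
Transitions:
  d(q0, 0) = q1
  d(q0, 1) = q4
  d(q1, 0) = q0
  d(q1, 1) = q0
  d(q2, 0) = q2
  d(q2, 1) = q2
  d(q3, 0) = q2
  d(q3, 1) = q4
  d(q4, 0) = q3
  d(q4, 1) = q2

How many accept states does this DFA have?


Accept states listed: {q1, q2}
Counting: q1(1) q2(2)

2


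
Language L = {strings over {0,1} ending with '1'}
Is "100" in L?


last symbol = '0'

No, "100" is not in L


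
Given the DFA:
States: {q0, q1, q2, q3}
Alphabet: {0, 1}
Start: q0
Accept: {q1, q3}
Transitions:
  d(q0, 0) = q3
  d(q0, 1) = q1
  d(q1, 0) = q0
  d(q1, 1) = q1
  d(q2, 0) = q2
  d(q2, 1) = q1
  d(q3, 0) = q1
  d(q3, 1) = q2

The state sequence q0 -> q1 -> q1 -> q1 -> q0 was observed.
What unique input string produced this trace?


Trace back each transition to find the symbol:
  q0 --[1]--> q1
  q1 --[1]--> q1
  q1 --[1]--> q1
  q1 --[0]--> q0

"1110"


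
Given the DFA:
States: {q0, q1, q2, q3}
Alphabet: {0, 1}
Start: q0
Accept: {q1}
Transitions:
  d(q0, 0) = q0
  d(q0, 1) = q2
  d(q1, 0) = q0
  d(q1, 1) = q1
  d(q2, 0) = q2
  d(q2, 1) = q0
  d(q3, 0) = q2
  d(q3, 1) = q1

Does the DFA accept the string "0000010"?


Trace: q0 -> q0 -> q0 -> q0 -> q0 -> q0 -> q2 -> q2
Final state: q2
Accept states: {q1}

No, rejected (final state q2 is not an accept state)


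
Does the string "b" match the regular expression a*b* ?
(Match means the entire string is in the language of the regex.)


|string| = 1; first = 'b'; last = 'b'

Yes, "b" matches a*b*


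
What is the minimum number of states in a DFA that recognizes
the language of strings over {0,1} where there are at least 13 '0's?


States: count = 0, 1, ..., 12, and a final '>= 13' state.
Total: 13 + 1 = 14. Accept = '>= 13' state.

14


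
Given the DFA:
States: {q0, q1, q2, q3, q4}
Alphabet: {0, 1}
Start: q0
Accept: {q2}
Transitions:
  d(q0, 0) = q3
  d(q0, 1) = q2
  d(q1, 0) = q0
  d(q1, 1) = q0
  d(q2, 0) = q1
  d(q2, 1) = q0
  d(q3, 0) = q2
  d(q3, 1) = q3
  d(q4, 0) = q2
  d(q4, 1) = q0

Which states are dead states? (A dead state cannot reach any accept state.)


Forward reachability from each state:
  q0 -> reaches accept state q2 (live)
  q1 -> reaches accept state q2 (live)
  q2 -> reaches accept state q2 (live)
  q3 -> reaches accept state q2 (live)
  q4 -> reaches accept state q2 (live)

None (all states can reach an accept state)


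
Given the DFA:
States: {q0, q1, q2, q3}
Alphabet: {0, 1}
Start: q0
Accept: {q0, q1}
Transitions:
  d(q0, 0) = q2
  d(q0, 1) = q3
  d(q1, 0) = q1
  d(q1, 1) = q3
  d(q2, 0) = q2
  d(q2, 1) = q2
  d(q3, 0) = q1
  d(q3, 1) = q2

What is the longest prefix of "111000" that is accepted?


Run the DFA, marking each prefix where the state is accepting:
  "" -> q0 [accept]
  "1" -> q3 [reject]
  "11" -> q2 [reject]
  "111" -> q2 [reject]
  "1110" -> q2 [reject]
  "11100" -> q2 [reject]
  "111000" -> q2 [reject]

""


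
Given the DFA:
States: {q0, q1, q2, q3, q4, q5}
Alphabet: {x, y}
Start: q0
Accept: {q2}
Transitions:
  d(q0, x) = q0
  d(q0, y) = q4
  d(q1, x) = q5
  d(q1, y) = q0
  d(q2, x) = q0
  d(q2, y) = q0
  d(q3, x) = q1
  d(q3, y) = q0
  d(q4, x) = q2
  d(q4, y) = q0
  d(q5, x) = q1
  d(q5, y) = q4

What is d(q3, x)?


Looking up transition d(q3, x)

q1


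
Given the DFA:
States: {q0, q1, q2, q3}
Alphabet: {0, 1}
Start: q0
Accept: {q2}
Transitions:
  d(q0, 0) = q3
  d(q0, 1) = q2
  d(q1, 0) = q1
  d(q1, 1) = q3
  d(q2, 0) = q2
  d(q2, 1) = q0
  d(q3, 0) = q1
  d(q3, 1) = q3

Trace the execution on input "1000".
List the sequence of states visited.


Input: 1000
d(q0, 1) = q2
d(q2, 0) = q2
d(q2, 0) = q2
d(q2, 0) = q2


q0 -> q2 -> q2 -> q2 -> q2


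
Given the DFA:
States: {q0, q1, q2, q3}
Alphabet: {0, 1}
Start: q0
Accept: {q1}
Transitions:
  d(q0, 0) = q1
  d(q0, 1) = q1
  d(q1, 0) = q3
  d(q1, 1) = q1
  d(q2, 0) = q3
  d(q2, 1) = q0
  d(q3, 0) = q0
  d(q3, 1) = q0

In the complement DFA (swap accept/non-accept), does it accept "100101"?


Trace: q0 -> q1 -> q3 -> q0 -> q1 -> q3 -> q0
Final: q0
Original accept: {q1}
Complement: q0 is not in original accept

Yes, complement accepts (original rejects)


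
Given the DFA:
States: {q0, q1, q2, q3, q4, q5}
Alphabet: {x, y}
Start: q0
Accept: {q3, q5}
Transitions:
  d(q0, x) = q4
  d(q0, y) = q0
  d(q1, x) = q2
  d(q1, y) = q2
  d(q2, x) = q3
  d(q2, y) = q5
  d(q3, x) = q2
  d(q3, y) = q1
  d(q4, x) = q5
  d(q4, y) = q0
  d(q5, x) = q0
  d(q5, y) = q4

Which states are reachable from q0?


BFS from q0:
  layer 0: {q0}
  layer 1: {q4}
  layer 2: {q5}

{q0, q4, q5}


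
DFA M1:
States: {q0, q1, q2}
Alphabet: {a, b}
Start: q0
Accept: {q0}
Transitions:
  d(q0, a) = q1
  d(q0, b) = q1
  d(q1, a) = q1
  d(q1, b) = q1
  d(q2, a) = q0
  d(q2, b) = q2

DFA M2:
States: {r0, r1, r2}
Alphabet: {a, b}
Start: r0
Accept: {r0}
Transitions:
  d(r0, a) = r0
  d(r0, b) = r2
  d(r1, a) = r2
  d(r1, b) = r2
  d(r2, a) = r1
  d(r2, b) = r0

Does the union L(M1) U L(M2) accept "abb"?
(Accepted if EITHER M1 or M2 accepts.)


M1: final=q1 accepted=False
M2: final=r0 accepted=True

Yes, union accepts


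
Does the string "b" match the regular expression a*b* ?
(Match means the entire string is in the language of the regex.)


|string| = 1; first = 'b'; last = 'b'

Yes, "b" matches a*b*


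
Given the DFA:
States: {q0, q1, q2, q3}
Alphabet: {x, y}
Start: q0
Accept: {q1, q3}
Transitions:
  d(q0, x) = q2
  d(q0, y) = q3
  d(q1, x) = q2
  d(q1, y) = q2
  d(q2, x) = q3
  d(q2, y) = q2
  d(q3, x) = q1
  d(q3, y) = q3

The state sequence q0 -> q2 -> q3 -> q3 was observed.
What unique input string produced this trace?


Trace back each transition to find the symbol:
  q0 --[x]--> q2
  q2 --[x]--> q3
  q3 --[y]--> q3

"xxy"


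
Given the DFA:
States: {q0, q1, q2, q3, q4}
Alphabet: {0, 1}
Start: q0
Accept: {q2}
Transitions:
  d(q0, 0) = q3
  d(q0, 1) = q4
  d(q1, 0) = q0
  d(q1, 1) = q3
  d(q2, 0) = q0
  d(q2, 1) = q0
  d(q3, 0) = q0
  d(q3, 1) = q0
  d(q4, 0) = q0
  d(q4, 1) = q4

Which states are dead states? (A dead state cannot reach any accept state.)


Forward reachability from each state:
  q0 -> reaches {q0, q3, q4}, no accept state (dead)
  q1 -> reaches {q0, q1, q3, q4}, no accept state (dead)
  q2 -> reaches accept state q2 (live)
  q3 -> reaches {q0, q3, q4}, no accept state (dead)
  q4 -> reaches {q0, q3, q4}, no accept state (dead)

{q0, q1, q3, q4}


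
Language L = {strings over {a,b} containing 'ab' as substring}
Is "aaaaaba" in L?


'ab' occurs at index 4

Yes, "aaaaaba" is in L


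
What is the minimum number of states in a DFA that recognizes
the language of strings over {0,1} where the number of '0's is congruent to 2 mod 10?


States track (count of '0') mod 10.
Need 10 states: one per remainder 0..9; accept = remainder 2.

10


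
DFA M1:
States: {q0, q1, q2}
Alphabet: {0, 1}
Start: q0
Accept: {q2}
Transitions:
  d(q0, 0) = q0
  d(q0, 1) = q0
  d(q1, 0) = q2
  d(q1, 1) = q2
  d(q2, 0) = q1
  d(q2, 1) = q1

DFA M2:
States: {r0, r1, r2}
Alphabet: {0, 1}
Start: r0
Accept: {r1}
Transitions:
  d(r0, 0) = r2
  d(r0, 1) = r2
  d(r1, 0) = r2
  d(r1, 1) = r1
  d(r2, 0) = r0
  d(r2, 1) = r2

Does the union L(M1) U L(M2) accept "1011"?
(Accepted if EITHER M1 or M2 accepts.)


M1: final=q0 accepted=False
M2: final=r2 accepted=False

No, union rejects (neither accepts)


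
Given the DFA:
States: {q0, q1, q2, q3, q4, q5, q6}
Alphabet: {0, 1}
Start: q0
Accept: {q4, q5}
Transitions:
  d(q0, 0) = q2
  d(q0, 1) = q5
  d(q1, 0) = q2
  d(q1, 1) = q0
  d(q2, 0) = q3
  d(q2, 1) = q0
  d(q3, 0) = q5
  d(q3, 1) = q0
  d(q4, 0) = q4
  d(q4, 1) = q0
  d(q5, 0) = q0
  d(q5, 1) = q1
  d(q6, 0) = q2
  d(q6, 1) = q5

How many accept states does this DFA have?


Accept states listed: {q4, q5}
Counting: q4(1) q5(2)

2


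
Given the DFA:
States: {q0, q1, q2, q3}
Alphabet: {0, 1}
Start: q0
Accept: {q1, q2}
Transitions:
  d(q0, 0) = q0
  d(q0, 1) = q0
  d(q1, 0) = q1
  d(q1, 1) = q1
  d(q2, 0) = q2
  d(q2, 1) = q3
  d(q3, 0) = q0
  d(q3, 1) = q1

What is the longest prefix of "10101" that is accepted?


Run the DFA, marking each prefix where the state is accepting:
  "" -> q0 [reject]
  "1" -> q0 [reject]
  "10" -> q0 [reject]
  "101" -> q0 [reject]
  "1010" -> q0 [reject]
  "10101" -> q0 [reject]

No prefix is accepted


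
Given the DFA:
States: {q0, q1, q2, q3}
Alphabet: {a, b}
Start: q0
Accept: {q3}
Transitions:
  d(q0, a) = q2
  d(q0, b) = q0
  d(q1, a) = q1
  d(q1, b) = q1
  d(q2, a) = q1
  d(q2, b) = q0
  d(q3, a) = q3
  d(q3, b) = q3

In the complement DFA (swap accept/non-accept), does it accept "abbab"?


Trace: q0 -> q2 -> q0 -> q0 -> q2 -> q0
Final: q0
Original accept: {q3}
Complement: q0 is not in original accept

Yes, complement accepts (original rejects)


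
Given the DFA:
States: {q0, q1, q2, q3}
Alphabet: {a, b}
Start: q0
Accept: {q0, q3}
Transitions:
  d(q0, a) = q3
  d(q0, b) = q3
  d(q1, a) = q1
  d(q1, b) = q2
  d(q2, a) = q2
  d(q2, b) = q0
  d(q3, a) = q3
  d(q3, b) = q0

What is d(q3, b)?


Looking up transition d(q3, b)

q0


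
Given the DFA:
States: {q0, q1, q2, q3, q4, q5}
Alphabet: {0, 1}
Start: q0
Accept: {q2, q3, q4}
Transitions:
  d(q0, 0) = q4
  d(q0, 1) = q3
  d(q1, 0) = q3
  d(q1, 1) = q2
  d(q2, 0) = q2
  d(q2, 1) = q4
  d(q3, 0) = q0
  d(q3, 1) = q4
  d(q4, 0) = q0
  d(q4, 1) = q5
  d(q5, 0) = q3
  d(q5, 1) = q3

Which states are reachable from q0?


BFS from q0:
  layer 0: {q0}
  layer 1: {q3, q4}
  layer 2: {q5}

{q0, q3, q4, q5}


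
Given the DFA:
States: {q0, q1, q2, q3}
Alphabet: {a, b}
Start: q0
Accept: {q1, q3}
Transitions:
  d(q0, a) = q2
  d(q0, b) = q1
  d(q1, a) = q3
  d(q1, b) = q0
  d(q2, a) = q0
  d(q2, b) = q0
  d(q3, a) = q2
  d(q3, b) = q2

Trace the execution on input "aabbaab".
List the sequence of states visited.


Input: aabbaab
d(q0, a) = q2
d(q2, a) = q0
d(q0, b) = q1
d(q1, b) = q0
d(q0, a) = q2
d(q2, a) = q0
d(q0, b) = q1


q0 -> q2 -> q0 -> q1 -> q0 -> q2 -> q0 -> q1


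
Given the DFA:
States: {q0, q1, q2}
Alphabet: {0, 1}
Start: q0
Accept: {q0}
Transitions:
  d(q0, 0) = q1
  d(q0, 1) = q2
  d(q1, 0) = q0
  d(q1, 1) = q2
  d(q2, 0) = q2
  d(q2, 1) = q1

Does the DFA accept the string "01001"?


Trace: q0 -> q1 -> q2 -> q2 -> q2 -> q1
Final state: q1
Accept states: {q0}

No, rejected (final state q1 is not an accept state)


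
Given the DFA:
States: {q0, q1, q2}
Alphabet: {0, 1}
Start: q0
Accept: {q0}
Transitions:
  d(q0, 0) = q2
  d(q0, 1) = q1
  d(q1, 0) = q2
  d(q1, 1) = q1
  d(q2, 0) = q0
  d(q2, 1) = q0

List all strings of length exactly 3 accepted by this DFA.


All strings of length 3: 8 total
Accepted: 2

"100", "101"


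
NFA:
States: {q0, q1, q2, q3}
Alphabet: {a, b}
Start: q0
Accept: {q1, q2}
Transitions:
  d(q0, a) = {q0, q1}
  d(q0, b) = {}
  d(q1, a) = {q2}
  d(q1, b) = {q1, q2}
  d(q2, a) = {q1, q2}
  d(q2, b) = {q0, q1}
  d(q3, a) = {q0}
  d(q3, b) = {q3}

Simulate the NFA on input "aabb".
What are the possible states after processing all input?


Start: {q0}
  --a--> {q0, q1}
  --a--> {q0, q1, q2}
  --b--> {q0, q1, q2}
  --b--> {q0, q1, q2}

{q0, q1, q2}


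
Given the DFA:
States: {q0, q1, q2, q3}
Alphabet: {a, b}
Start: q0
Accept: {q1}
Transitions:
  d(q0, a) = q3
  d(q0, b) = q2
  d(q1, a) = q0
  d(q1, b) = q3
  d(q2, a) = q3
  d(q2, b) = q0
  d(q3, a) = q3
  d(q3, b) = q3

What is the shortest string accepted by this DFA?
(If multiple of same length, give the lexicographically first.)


BFS by string length (lex-first path to each state shown):
  len 0: q0<-""
  len 1: q2<-"b", q3<-"a"
  len 2: q0<-"bb", q3<-"aa"
  len 3: q2<-"bbb", q3<-"aaa"
  len 4: q0<-"bbbb", q3<-"aaaa"
  len 5: q2<-"bbbbb", q3<-"aaaaa"
  len 6: q0<-"bbbbbb", q3<-"aaaaaa"
  len 7: q2<-"bbbbbbb", q3<-"aaaaaaa"
  len 8: q0<-"bbbbbbbb", q3<-"aaaaaaaa"

No string accepted (empty language)


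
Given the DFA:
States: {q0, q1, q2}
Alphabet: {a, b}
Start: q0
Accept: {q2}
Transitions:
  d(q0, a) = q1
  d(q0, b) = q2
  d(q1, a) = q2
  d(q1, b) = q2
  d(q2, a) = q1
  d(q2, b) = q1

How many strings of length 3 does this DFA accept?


Enumerating all length-3 strings:
  "aaa" -> q1 [reject]
  "aab" -> q1 [reject]
  "aba" -> q1 [reject]
  "abb" -> q1 [reject]
  "baa" -> q2 [accept]
  "bab" -> q2 [accept]
  "bba" -> q2 [accept]
  "bbb" -> q2 [accept]

4 out of 8


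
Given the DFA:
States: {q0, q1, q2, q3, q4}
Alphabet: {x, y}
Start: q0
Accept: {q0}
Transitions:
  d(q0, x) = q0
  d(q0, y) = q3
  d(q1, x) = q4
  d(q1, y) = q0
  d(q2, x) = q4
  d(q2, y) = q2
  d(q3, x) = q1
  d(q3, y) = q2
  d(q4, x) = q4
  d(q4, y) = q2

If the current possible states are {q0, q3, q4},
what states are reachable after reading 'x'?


Apply transition on 'x' from each current state:
  d(q0, x) = q0
  d(q3, x) = q1
  d(q4, x) = q4

{q0, q1, q4}


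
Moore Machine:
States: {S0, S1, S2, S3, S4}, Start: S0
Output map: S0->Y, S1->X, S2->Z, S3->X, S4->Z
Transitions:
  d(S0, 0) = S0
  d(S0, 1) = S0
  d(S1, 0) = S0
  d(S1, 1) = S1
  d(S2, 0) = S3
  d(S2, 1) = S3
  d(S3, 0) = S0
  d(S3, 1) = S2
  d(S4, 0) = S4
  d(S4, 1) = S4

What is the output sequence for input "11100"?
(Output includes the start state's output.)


Start: S0 (output Y)
  --1--> S0 (output Y)
  --1--> S0 (output Y)
  --1--> S0 (output Y)
  --0--> S0 (output Y)
  --0--> S0 (output Y)

"YYYYYY"
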